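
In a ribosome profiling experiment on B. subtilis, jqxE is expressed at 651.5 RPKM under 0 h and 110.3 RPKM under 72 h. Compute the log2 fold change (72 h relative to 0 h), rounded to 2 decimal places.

-2.56

Fold change = 110.3 / 651.5 = 0.1693
log2(0.1693) = -2.562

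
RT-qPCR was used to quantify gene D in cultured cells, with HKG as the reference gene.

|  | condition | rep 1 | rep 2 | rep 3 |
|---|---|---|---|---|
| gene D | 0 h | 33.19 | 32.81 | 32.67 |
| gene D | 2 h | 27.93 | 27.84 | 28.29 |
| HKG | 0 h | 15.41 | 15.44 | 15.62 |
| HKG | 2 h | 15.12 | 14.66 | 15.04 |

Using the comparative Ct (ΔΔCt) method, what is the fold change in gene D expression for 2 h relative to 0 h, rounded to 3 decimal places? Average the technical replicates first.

19.973

Mean Ct: gene D 0 h 32.890; gene D 2 h 28.020; HKG 0 h 15.490; HKG 2 h 14.940
ΔCt(0 h) = 32.890 − 15.490 = 17.400
ΔCt(2 h) = 28.020 − 14.940 = 13.080
ΔΔCt = 13.080 − 17.400 = -4.320
Fold change = 2^(−(-4.320)) = 2^4.320 = 19.9733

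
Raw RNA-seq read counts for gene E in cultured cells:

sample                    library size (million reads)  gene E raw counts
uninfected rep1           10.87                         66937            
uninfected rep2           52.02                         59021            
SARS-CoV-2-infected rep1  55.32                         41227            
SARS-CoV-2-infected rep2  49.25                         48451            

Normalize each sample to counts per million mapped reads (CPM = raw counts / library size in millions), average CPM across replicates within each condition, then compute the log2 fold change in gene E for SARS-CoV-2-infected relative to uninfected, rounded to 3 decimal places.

CPM(uninfected rep1) = 66937 / 10.87 = 6157.9577
CPM(uninfected rep2) = 59021 / 52.02 = 1134.5829
CPM(SARS-CoV-2-infected rep1) = 41227 / 55.32 = 745.2458
CPM(SARS-CoV-2-infected rep2) = 48451 / 49.25 = 983.7766
mean CPM(uninfected) = 3646.2703; mean CPM(SARS-CoV-2-infected) = 864.5112
Fold change = 864.5112 / 3646.2703 = 0.23709
log2(0.23709) = -2.0765

-2.076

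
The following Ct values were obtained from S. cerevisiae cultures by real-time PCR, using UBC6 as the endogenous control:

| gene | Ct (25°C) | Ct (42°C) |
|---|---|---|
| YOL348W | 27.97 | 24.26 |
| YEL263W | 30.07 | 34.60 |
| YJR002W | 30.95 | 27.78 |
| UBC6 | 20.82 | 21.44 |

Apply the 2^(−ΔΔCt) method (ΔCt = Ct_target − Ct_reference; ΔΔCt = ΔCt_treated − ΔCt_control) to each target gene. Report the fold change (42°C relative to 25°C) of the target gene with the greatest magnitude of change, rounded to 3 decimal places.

YOL348W: ΔΔCt = (24.26−21.44) − (27.97−20.82) = 2.82 − 7.15 = -4.33; fold change = 2^4.33 = 20.112
YEL263W: ΔΔCt = (34.60−21.44) − (30.07−20.82) = 13.16 − 9.25 = 3.91; fold change = 2^-3.91 = 0.067
YJR002W: ΔΔCt = (27.78−21.44) − (30.95−20.82) = 6.34 − 10.13 = -3.79; fold change = 2^3.79 = 13.833
YOL348W has the largest |ΔΔCt| = 4.33.

20.112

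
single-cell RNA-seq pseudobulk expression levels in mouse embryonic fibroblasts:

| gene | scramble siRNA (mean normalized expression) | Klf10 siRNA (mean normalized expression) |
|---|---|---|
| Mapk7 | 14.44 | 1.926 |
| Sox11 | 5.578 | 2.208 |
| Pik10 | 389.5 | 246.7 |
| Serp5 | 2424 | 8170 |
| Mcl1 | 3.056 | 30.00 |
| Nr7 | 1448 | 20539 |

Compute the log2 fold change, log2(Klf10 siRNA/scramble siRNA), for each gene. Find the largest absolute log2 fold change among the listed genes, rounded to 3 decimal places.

3.826

log2(1.926/14.44) = -2.906  (Mapk7)
log2(2.208/5.578) = -1.337  (Sox11)
log2(246.7/389.5) = -0.659  (Pik10)
log2(8170/2424) = 1.753  (Serp5)
log2(30.00/3.056) = 3.295  (Mcl1)
log2(20539/1448) = 3.826  (Nr7)
The largest magnitude belongs to Nr7.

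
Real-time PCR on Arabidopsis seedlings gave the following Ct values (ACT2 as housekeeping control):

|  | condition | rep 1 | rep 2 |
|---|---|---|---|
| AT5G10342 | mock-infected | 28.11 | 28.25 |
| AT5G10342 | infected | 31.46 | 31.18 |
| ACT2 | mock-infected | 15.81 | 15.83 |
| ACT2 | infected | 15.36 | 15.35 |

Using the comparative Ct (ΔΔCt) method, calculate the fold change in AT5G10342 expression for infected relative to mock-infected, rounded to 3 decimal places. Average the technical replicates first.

0.082

Mean Ct: AT5G10342 mock-infected 28.180; AT5G10342 infected 31.320; ACT2 mock-infected 15.820; ACT2 infected 15.355
ΔCt(mock-infected) = 28.180 − 15.820 = 12.360
ΔCt(infected) = 31.320 − 15.355 = 15.965
ΔΔCt = 15.965 − 12.360 = 3.605
Fold change = 2^(−3.605) = 0.0822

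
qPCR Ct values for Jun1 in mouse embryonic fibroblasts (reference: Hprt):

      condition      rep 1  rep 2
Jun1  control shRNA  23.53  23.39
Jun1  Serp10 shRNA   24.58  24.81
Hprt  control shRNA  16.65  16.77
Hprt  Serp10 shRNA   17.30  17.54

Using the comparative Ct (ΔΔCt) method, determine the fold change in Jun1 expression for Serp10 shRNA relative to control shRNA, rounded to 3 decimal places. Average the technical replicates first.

0.695

Mean Ct: Jun1 control shRNA 23.460; Jun1 Serp10 shRNA 24.695; Hprt control shRNA 16.710; Hprt Serp10 shRNA 17.420
ΔCt(control shRNA) = 23.460 − 16.710 = 6.750
ΔCt(Serp10 shRNA) = 24.695 − 17.420 = 7.275
ΔΔCt = 7.275 − 6.750 = 0.525
Fold change = 2^(−0.525) = 0.6950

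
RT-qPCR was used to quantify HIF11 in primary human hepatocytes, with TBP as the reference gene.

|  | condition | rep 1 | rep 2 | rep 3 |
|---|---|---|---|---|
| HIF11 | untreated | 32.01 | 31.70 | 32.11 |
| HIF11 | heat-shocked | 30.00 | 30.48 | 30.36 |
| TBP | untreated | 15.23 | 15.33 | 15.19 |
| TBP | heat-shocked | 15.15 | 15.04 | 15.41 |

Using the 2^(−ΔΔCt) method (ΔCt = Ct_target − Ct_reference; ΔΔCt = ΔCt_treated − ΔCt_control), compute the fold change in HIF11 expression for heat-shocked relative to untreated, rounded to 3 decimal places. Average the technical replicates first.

Mean Ct: HIF11 untreated 31.940; HIF11 heat-shocked 30.280; TBP untreated 15.250; TBP heat-shocked 15.200
ΔCt(untreated) = 31.940 − 15.250 = 16.690
ΔCt(heat-shocked) = 30.280 − 15.200 = 15.080
ΔΔCt = 15.080 − 16.690 = -1.610
Fold change = 2^(−(-1.610)) = 2^1.610 = 3.0525

3.053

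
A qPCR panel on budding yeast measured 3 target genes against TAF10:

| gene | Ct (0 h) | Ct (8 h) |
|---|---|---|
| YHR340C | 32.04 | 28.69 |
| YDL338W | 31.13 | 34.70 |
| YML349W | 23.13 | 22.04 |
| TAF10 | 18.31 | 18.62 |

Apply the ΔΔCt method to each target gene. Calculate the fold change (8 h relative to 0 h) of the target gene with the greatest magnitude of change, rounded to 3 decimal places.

12.641

YHR340C: ΔΔCt = (28.69−18.62) − (32.04−18.31) = 10.07 − 13.73 = -3.66; fold change = 2^3.66 = 12.641
YDL338W: ΔΔCt = (34.70−18.62) − (31.13−18.31) = 16.08 − 12.82 = 3.26; fold change = 2^-3.26 = 0.104
YML349W: ΔΔCt = (22.04−18.62) − (23.13−18.31) = 3.42 − 4.82 = -1.40; fold change = 2^1.40 = 2.639
YHR340C has the largest |ΔΔCt| = 3.66.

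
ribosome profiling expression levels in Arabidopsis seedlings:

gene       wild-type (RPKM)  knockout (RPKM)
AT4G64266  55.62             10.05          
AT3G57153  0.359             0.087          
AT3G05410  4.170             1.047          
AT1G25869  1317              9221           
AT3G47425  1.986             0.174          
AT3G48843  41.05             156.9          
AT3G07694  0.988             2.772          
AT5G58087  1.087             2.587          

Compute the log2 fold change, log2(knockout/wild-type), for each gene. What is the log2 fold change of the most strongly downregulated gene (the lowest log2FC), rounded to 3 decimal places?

-3.513

log2(10.05/55.62) = -2.468  (AT4G64266)
log2(0.087/0.359) = -2.045  (AT3G57153)
log2(1.047/4.170) = -1.994  (AT3G05410)
log2(9221/1317) = 2.808  (AT1G25869)
log2(0.174/1.986) = -3.513  (AT3G47425)
log2(156.9/41.05) = 1.934  (AT3G48843)
log2(2.772/0.988) = 1.488  (AT3G07694)
log2(2.587/1.087) = 1.251  (AT5G58087)
AT3G47425 is most strongly downregulated.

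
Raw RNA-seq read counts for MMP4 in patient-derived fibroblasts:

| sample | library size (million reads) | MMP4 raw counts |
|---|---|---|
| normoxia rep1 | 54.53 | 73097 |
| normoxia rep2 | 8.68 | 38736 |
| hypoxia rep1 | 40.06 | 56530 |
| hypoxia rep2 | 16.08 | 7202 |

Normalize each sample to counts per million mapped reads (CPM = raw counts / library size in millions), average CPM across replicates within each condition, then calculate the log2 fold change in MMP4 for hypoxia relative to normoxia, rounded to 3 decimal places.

-1.642

CPM(normoxia rep1) = 73097 / 54.53 = 1340.4915
CPM(normoxia rep2) = 38736 / 8.68 = 4462.6728
CPM(hypoxia rep1) = 56530 / 40.06 = 1411.1333
CPM(hypoxia rep2) = 7202 / 16.08 = 447.8856
mean CPM(normoxia) = 2901.5821; mean CPM(hypoxia) = 929.5094
Fold change = 929.5094 / 2901.5821 = 0.32035
log2(0.32035) = -1.6423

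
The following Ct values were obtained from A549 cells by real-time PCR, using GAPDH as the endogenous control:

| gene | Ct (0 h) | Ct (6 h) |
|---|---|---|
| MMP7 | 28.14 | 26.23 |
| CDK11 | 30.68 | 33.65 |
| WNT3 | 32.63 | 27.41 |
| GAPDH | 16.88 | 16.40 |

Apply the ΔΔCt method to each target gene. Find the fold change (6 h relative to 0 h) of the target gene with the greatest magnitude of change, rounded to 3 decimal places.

26.723

MMP7: ΔΔCt = (26.23−16.40) − (28.14−16.88) = 9.83 − 11.26 = -1.43; fold change = 2^1.43 = 2.694
CDK11: ΔΔCt = (33.65−16.40) − (30.68−16.88) = 17.25 − 13.80 = 3.45; fold change = 2^-3.45 = 0.092
WNT3: ΔΔCt = (27.41−16.40) − (32.63−16.88) = 11.01 − 15.75 = -4.74; fold change = 2^4.74 = 26.723
WNT3 has the largest |ΔΔCt| = 4.74.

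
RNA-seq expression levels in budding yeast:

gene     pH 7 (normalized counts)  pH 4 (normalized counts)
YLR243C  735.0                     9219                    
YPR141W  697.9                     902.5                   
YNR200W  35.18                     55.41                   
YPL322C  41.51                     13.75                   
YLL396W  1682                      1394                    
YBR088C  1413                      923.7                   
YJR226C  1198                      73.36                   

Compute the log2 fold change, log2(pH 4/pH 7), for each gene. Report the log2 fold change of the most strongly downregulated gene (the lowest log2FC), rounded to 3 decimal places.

log2(9219/735.0) = 3.649  (YLR243C)
log2(902.5/697.9) = 0.371  (YPR141W)
log2(55.41/35.18) = 0.655  (YNR200W)
log2(13.75/41.51) = -1.594  (YPL322C)
log2(1394/1682) = -0.271  (YLL396W)
log2(923.7/1413) = -0.613  (YBR088C)
log2(73.36/1198) = -4.029  (YJR226C)
YJR226C is most strongly downregulated.

-4.029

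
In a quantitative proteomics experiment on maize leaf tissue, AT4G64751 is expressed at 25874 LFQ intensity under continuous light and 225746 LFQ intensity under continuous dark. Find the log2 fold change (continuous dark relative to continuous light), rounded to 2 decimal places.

Fold change = 225746 / 25874 = 8.7248
log2(8.7248) = 3.125

3.13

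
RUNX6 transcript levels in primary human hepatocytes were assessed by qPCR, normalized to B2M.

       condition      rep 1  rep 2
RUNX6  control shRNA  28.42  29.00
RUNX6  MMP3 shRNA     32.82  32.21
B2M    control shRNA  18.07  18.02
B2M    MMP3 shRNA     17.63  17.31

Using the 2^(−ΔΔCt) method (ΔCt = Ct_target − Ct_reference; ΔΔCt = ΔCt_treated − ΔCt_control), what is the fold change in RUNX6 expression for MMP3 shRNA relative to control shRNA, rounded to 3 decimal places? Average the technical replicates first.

0.048

Mean Ct: RUNX6 control shRNA 28.710; RUNX6 MMP3 shRNA 32.515; B2M control shRNA 18.045; B2M MMP3 shRNA 17.470
ΔCt(control shRNA) = 28.710 − 18.045 = 10.665
ΔCt(MMP3 shRNA) = 32.515 − 17.470 = 15.045
ΔΔCt = 15.045 − 10.665 = 4.380
Fold change = 2^(−4.380) = 0.0480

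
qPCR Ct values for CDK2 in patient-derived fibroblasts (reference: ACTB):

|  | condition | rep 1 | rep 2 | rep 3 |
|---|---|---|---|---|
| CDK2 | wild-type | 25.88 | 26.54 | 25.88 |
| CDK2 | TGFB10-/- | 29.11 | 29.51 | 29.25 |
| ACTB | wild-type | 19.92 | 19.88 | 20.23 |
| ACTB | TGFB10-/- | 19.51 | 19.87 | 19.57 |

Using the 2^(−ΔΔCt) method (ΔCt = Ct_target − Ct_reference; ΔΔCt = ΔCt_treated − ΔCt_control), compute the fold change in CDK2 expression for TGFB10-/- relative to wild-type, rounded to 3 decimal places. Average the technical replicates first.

Mean Ct: CDK2 wild-type 26.100; CDK2 TGFB10-/- 29.290; ACTB wild-type 20.010; ACTB TGFB10-/- 19.650
ΔCt(wild-type) = 26.100 − 20.010 = 6.090
ΔCt(TGFB10-/-) = 29.290 − 19.650 = 9.640
ΔΔCt = 9.640 − 6.090 = 3.550
Fold change = 2^(−3.550) = 0.0854

0.085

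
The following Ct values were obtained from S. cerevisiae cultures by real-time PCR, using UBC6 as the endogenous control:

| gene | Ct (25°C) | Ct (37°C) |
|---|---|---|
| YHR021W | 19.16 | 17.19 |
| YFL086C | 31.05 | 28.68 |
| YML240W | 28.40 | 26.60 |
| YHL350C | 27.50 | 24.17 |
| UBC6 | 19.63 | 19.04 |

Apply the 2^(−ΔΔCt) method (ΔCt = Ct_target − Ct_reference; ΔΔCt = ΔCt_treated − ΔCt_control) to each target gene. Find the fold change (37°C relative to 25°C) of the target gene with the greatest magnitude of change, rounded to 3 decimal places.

YHR021W: ΔΔCt = (17.19−19.04) − (19.16−19.63) = -1.85 − (-0.47) = -1.38; fold change = 2^1.38 = 2.603
YFL086C: ΔΔCt = (28.68−19.04) − (31.05−19.63) = 9.64 − 11.42 = -1.78; fold change = 2^1.78 = 3.434
YML240W: ΔΔCt = (26.60−19.04) − (28.40−19.63) = 7.56 − 8.77 = -1.21; fold change = 2^1.21 = 2.313
YHL350C: ΔΔCt = (24.17−19.04) − (27.50−19.63) = 5.13 − 7.87 = -2.74; fold change = 2^2.74 = 6.681
YHL350C has the largest |ΔΔCt| = 2.74.

6.681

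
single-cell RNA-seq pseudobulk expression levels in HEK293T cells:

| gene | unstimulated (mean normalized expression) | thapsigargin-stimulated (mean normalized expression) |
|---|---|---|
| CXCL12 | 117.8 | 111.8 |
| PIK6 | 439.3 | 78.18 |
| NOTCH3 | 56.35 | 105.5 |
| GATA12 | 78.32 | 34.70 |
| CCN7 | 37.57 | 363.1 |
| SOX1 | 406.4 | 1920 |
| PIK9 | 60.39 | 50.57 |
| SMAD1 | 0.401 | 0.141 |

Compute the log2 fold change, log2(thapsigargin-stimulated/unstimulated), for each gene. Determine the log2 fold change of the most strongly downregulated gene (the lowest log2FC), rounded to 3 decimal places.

log2(111.8/117.8) = -0.075  (CXCL12)
log2(78.18/439.3) = -2.490  (PIK6)
log2(105.5/56.35) = 0.905  (NOTCH3)
log2(34.70/78.32) = -1.174  (GATA12)
log2(363.1/37.57) = 3.273  (CCN7)
log2(1920/406.4) = 2.240  (SOX1)
log2(50.57/60.39) = -0.256  (PIK9)
log2(0.141/0.401) = -1.508  (SMAD1)
PIK6 is most strongly downregulated.

-2.490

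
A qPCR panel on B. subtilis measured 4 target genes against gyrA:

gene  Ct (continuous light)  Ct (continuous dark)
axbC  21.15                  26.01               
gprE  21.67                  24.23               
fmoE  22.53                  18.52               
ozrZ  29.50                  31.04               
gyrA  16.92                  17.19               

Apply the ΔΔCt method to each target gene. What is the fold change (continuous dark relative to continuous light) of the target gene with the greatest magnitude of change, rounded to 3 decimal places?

axbC: ΔΔCt = (26.01−17.19) − (21.15−16.92) = 8.82 − 4.23 = 4.59; fold change = 2^-4.59 = 0.042
gprE: ΔΔCt = (24.23−17.19) − (21.67−16.92) = 7.04 − 4.75 = 2.29; fold change = 2^-2.29 = 0.204
fmoE: ΔΔCt = (18.52−17.19) − (22.53−16.92) = 1.33 − 5.61 = -4.28; fold change = 2^4.28 = 19.427
ozrZ: ΔΔCt = (31.04−17.19) − (29.50−16.92) = 13.85 − 12.58 = 1.27; fold change = 2^-1.27 = 0.415
axbC has the largest |ΔΔCt| = 4.59.

0.042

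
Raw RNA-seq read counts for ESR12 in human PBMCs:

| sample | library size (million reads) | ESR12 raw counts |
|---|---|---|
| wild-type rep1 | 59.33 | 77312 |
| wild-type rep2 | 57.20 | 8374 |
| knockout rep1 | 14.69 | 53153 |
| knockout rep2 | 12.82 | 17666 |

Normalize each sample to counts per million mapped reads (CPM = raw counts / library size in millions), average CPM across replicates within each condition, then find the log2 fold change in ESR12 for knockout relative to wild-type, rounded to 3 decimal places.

1.785

CPM(wild-type rep1) = 77312 / 59.33 = 1303.0844
CPM(wild-type rep2) = 8374 / 57.20 = 146.3986
CPM(knockout rep1) = 53153 / 14.69 = 3618.3118
CPM(knockout rep2) = 17666 / 12.82 = 1378.0031
mean CPM(wild-type) = 724.7415; mean CPM(knockout) = 2498.1574
Fold change = 2498.1574 / 724.7415 = 3.44696
log2(3.44696) = 1.7853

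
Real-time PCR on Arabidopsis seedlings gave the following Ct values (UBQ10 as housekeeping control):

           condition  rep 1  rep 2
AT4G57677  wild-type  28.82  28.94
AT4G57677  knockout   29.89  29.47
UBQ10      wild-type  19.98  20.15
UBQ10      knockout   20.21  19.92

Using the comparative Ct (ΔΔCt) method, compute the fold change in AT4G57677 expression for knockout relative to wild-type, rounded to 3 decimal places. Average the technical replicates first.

Mean Ct: AT4G57677 wild-type 28.880; AT4G57677 knockout 29.680; UBQ10 wild-type 20.065; UBQ10 knockout 20.065
ΔCt(wild-type) = 28.880 − 20.065 = 8.815
ΔCt(knockout) = 29.680 − 20.065 = 9.615
ΔΔCt = 9.615 − 8.815 = 0.800
Fold change = 2^(−0.800) = 0.5743

0.574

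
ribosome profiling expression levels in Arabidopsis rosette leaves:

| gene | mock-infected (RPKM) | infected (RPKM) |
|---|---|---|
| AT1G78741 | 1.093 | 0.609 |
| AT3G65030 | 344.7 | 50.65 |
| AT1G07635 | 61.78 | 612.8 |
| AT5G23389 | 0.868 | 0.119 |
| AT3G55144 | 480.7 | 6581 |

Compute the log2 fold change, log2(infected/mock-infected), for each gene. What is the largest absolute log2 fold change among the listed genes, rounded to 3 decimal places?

3.775

log2(0.609/1.093) = -0.844  (AT1G78741)
log2(50.65/344.7) = -2.767  (AT3G65030)
log2(612.8/61.78) = 3.310  (AT1G07635)
log2(0.119/0.868) = -2.867  (AT5G23389)
log2(6581/480.7) = 3.775  (AT3G55144)
The largest magnitude belongs to AT3G55144.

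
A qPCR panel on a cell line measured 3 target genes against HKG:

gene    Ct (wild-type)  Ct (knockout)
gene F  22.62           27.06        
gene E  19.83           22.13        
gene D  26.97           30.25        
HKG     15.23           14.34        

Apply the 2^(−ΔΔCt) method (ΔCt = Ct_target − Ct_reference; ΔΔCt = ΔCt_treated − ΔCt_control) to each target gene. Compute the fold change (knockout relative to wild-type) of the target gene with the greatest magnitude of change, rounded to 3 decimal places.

gene F: ΔΔCt = (27.06−14.34) − (22.62−15.23) = 12.72 − 7.39 = 5.33; fold change = 2^-5.33 = 0.025
gene E: ΔΔCt = (22.13−14.34) − (19.83−15.23) = 7.79 − 4.60 = 3.19; fold change = 2^-3.19 = 0.110
gene D: ΔΔCt = (30.25−14.34) − (26.97−15.23) = 15.91 − 11.74 = 4.17; fold change = 2^-4.17 = 0.056
gene F has the largest |ΔΔCt| = 5.33.

0.025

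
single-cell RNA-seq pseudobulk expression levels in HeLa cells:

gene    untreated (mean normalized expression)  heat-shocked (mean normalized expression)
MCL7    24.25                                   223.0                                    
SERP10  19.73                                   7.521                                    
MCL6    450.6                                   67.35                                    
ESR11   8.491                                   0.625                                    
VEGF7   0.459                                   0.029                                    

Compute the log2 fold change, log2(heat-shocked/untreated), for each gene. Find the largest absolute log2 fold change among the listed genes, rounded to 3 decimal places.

log2(223.0/24.25) = 3.201  (MCL7)
log2(7.521/19.73) = -1.391  (SERP10)
log2(67.35/450.6) = -2.742  (MCL6)
log2(0.625/8.491) = -3.764  (ESR11)
log2(0.029/0.459) = -3.984  (VEGF7)
The largest magnitude belongs to VEGF7.

3.984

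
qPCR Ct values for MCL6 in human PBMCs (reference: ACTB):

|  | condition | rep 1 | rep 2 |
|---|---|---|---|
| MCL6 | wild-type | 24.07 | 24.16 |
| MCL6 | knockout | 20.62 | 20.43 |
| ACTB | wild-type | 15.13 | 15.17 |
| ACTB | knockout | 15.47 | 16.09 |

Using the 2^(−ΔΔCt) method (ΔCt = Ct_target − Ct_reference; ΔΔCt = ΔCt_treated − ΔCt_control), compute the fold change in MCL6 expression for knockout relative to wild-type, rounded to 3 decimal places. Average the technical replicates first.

Mean Ct: MCL6 wild-type 24.115; MCL6 knockout 20.525; ACTB wild-type 15.150; ACTB knockout 15.780
ΔCt(wild-type) = 24.115 − 15.150 = 8.965
ΔCt(knockout) = 20.525 − 15.780 = 4.745
ΔΔCt = 4.745 − 8.965 = -4.220
Fold change = 2^(−(-4.220)) = 2^4.220 = 18.6357

18.636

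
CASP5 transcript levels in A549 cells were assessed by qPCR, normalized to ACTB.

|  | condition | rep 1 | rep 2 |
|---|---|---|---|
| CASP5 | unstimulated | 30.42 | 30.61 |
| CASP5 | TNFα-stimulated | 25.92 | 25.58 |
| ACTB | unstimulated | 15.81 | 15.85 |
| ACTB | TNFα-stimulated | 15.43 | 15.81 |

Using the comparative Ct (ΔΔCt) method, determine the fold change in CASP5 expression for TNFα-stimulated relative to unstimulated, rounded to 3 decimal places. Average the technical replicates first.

Mean Ct: CASP5 unstimulated 30.515; CASP5 TNFα-stimulated 25.750; ACTB unstimulated 15.830; ACTB TNFα-stimulated 15.620
ΔCt(unstimulated) = 30.515 − 15.830 = 14.685
ΔCt(TNFα-stimulated) = 25.750 − 15.620 = 10.130
ΔΔCt = 10.130 − 14.685 = -4.555
Fold change = 2^(−(-4.555)) = 2^4.555 = 23.5067

23.507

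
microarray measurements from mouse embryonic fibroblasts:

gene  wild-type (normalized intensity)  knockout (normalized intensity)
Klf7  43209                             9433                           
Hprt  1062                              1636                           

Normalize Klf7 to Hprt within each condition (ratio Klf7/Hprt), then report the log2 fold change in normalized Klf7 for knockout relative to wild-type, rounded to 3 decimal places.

Klf7/Hprt (wild-type) = 43209 / 1062 = 40.686
Klf7/Hprt (knockout) = 9433 / 1636 = 5.7659
Fold change = 5.7659 / 40.686 = 0.1417
log2(0.1417) = -2.8189

-2.819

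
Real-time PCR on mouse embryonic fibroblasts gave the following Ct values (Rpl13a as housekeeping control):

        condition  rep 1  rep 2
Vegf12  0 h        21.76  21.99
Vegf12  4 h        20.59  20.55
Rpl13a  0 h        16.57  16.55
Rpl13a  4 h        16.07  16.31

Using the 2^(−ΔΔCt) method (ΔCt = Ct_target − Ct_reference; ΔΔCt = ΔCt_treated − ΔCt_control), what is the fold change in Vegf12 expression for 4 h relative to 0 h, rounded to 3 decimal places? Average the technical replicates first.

Mean Ct: Vegf12 0 h 21.875; Vegf12 4 h 20.570; Rpl13a 0 h 16.560; Rpl13a 4 h 16.190
ΔCt(0 h) = 21.875 − 16.560 = 5.315
ΔCt(4 h) = 20.570 − 16.190 = 4.380
ΔΔCt = 4.380 − 5.315 = -0.935
Fold change = 2^(−(-0.935)) = 2^0.935 = 1.9119

1.912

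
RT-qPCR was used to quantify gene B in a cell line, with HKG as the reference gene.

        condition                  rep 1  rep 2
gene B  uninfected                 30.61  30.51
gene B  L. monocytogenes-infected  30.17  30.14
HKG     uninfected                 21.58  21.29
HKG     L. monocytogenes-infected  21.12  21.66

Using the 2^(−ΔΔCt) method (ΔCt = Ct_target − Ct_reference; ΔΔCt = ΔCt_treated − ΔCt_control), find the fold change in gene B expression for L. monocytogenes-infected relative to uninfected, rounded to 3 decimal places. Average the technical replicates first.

Mean Ct: gene B uninfected 30.560; gene B L. monocytogenes-infected 30.155; HKG uninfected 21.435; HKG L. monocytogenes-infected 21.390
ΔCt(uninfected) = 30.560 − 21.435 = 9.125
ΔCt(L. monocytogenes-infected) = 30.155 − 21.390 = 8.765
ΔΔCt = 8.765 − 9.125 = -0.360
Fold change = 2^(−(-0.360)) = 2^0.360 = 1.2834

1.283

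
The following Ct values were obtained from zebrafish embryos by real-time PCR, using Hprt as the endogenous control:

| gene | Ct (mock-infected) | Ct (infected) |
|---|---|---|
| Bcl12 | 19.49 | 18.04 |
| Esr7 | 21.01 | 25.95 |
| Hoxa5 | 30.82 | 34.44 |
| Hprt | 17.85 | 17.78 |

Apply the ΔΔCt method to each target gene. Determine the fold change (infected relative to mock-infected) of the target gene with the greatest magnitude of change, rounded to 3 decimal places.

0.031

Bcl12: ΔΔCt = (18.04−17.78) − (19.49−17.85) = 0.26 − 1.64 = -1.38; fold change = 2^1.38 = 2.603
Esr7: ΔΔCt = (25.95−17.78) − (21.01−17.85) = 8.17 − 3.16 = 5.01; fold change = 2^-5.01 = 0.031
Hoxa5: ΔΔCt = (34.44−17.78) − (30.82−17.85) = 16.66 − 12.97 = 3.69; fold change = 2^-3.69 = 0.077
Esr7 has the largest |ΔΔCt| = 5.01.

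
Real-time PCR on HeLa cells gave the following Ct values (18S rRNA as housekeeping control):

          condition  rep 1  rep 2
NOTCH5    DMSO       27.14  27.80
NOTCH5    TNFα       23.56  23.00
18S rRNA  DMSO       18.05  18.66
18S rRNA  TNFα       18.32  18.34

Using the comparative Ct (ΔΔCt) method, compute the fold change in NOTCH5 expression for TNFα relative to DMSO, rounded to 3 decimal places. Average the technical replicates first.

17.939

Mean Ct: NOTCH5 DMSO 27.470; NOTCH5 TNFα 23.280; 18S rRNA DMSO 18.355; 18S rRNA TNFα 18.330
ΔCt(DMSO) = 27.470 − 18.355 = 9.115
ΔCt(TNFα) = 23.280 − 18.330 = 4.950
ΔΔCt = 4.950 − 9.115 = -4.165
Fold change = 2^(−(-4.165)) = 2^4.165 = 17.9387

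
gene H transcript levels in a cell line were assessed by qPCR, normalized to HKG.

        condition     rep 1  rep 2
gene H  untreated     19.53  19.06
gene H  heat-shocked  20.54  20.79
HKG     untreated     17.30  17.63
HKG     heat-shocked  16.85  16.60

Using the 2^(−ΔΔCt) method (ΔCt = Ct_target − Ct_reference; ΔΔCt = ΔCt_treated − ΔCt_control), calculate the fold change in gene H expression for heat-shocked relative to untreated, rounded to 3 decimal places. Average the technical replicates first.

0.232

Mean Ct: gene H untreated 19.295; gene H heat-shocked 20.665; HKG untreated 17.465; HKG heat-shocked 16.725
ΔCt(untreated) = 19.295 − 17.465 = 1.830
ΔCt(heat-shocked) = 20.665 − 16.725 = 3.940
ΔΔCt = 3.940 − 1.830 = 2.110
Fold change = 2^(−2.110) = 0.2316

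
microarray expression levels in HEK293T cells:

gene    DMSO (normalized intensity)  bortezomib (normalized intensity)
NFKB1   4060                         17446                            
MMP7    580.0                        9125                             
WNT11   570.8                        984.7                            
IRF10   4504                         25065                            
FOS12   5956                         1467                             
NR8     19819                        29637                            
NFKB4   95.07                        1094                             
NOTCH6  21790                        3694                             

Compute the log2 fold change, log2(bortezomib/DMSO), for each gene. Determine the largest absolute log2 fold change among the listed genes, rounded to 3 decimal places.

log2(17446/4060) = 2.103  (NFKB1)
log2(9125/580.0) = 3.976  (MMP7)
log2(984.7/570.8) = 0.787  (WNT11)
log2(25065/4504) = 2.476  (IRF10)
log2(1467/5956) = -2.021  (FOS12)
log2(29637/19819) = 0.581  (NR8)
log2(1094/95.07) = 3.524  (NFKB4)
log2(3694/21790) = -2.560  (NOTCH6)
The largest magnitude belongs to MMP7.

3.976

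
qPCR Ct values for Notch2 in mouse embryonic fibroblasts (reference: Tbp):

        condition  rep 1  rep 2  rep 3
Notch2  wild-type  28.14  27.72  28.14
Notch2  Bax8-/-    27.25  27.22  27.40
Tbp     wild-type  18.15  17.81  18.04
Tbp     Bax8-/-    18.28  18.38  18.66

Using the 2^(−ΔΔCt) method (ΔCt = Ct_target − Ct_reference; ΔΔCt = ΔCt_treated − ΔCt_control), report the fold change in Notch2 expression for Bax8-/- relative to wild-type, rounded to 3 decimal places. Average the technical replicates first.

2.219

Mean Ct: Notch2 wild-type 28.000; Notch2 Bax8-/- 27.290; Tbp wild-type 18.000; Tbp Bax8-/- 18.440
ΔCt(wild-type) = 28.000 − 18.000 = 10.000
ΔCt(Bax8-/-) = 27.290 − 18.440 = 8.850
ΔΔCt = 8.850 − 10.000 = -1.150
Fold change = 2^(−(-1.150)) = 2^1.150 = 2.2191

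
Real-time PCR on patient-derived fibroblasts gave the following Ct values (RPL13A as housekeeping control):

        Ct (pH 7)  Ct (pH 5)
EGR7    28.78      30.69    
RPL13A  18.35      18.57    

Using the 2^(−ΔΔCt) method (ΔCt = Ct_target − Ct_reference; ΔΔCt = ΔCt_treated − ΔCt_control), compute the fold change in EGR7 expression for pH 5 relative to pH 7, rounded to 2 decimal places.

0.31

ΔCt(pH 7) = 28.780 − 18.350 = 10.430
ΔCt(pH 5) = 30.690 − 18.570 = 12.120
ΔΔCt = 12.120 − 10.430 = 1.690
Fold change = 2^(−1.690) = 0.310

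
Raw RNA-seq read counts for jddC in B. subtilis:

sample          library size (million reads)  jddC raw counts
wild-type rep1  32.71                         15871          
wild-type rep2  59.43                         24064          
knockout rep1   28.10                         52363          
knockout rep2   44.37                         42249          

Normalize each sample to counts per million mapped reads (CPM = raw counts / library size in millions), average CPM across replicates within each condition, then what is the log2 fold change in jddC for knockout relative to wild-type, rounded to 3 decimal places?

CPM(wild-type rep1) = 15871 / 32.71 = 485.2033
CPM(wild-type rep2) = 24064 / 59.43 = 404.9133
CPM(knockout rep1) = 52363 / 28.10 = 1863.4520
CPM(knockout rep2) = 42249 / 44.37 = 952.1974
mean CPM(wild-type) = 445.0583; mean CPM(knockout) = 1407.8247
Fold change = 1407.8247 / 445.0583 = 3.16324
log2(3.16324) = 1.6614

1.661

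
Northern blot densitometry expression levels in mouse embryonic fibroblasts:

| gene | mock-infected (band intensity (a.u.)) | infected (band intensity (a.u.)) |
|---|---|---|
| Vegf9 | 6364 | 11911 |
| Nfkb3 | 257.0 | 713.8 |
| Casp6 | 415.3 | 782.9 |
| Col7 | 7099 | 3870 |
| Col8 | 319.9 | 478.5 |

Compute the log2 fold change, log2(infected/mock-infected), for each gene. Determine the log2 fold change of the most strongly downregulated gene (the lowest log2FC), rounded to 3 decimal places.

-0.875

log2(11911/6364) = 0.904  (Vegf9)
log2(713.8/257.0) = 1.474  (Nfkb3)
log2(782.9/415.3) = 0.915  (Casp6)
log2(3870/7099) = -0.875  (Col7)
log2(478.5/319.9) = 0.581  (Col8)
Col7 is most strongly downregulated.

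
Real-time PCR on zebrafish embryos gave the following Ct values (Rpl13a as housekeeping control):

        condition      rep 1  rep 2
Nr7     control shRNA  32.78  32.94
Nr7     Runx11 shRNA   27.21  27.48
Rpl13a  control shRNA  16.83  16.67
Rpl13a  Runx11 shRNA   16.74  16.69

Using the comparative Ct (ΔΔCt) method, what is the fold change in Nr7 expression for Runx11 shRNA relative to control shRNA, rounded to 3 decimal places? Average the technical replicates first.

44.632

Mean Ct: Nr7 control shRNA 32.860; Nr7 Runx11 shRNA 27.345; Rpl13a control shRNA 16.750; Rpl13a Runx11 shRNA 16.715
ΔCt(control shRNA) = 32.860 − 16.750 = 16.110
ΔCt(Runx11 shRNA) = 27.345 − 16.715 = 10.630
ΔΔCt = 10.630 − 16.110 = -5.480
Fold change = 2^(−(-5.480)) = 2^5.480 = 44.6318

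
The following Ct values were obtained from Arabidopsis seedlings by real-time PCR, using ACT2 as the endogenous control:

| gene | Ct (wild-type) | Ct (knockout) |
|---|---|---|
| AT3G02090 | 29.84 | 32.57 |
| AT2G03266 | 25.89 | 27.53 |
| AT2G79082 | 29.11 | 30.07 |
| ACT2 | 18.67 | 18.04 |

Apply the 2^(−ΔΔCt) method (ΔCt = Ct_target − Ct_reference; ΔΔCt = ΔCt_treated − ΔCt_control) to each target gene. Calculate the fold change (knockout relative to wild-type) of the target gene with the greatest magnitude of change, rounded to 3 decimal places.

0.097

AT3G02090: ΔΔCt = (32.57−18.04) − (29.84−18.67) = 14.53 − 11.17 = 3.36; fold change = 2^-3.36 = 0.097
AT2G03266: ΔΔCt = (27.53−18.04) − (25.89−18.67) = 9.49 − 7.22 = 2.27; fold change = 2^-2.27 = 0.207
AT2G79082: ΔΔCt = (30.07−18.04) − (29.11−18.67) = 12.03 − 10.44 = 1.59; fold change = 2^-1.59 = 0.332
AT3G02090 has the largest |ΔΔCt| = 3.36.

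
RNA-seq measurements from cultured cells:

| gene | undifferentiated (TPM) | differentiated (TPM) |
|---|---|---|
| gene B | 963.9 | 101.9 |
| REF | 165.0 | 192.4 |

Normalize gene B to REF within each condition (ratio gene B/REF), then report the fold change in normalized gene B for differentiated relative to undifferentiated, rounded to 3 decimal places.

0.091

gene B/REF (undifferentiated) = 963.9 / 165.0 = 5.8418
gene B/REF (differentiated) = 101.9 / 192.4 = 0.52963
Fold change = 0.52963 / 5.8418 = 0.0907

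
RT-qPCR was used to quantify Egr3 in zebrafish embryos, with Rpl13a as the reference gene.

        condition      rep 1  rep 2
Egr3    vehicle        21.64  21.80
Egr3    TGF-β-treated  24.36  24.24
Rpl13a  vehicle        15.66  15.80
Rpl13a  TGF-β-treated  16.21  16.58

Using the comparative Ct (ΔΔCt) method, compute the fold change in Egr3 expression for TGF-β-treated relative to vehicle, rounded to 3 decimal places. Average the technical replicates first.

Mean Ct: Egr3 vehicle 21.720; Egr3 TGF-β-treated 24.300; Rpl13a vehicle 15.730; Rpl13a TGF-β-treated 16.395
ΔCt(vehicle) = 21.720 − 15.730 = 5.990
ΔCt(TGF-β-treated) = 24.300 − 16.395 = 7.905
ΔΔCt = 7.905 − 5.990 = 1.915
Fold change = 2^(−1.915) = 0.2652

0.265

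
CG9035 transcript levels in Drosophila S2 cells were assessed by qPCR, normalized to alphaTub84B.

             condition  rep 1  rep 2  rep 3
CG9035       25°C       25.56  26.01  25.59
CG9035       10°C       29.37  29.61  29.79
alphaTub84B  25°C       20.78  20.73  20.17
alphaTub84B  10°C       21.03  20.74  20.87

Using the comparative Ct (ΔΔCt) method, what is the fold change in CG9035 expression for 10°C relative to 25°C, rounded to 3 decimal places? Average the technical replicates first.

Mean Ct: CG9035 25°C 25.720; CG9035 10°C 29.590; alphaTub84B 25°C 20.560; alphaTub84B 10°C 20.880
ΔCt(25°C) = 25.720 − 20.560 = 5.160
ΔCt(10°C) = 29.590 − 20.880 = 8.710
ΔΔCt = 8.710 − 5.160 = 3.550
Fold change = 2^(−3.550) = 0.0854

0.085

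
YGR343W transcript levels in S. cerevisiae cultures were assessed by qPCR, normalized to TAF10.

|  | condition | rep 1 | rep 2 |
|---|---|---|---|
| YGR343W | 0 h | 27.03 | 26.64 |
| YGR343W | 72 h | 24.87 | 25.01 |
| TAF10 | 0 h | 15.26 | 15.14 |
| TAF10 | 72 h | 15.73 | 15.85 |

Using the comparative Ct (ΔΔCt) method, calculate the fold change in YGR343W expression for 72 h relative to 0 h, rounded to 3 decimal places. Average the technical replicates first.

5.598

Mean Ct: YGR343W 0 h 26.835; YGR343W 72 h 24.940; TAF10 0 h 15.200; TAF10 72 h 15.790
ΔCt(0 h) = 26.835 − 15.200 = 11.635
ΔCt(72 h) = 24.940 − 15.790 = 9.150
ΔΔCt = 9.150 − 11.635 = -2.485
Fold change = 2^(−(-2.485)) = 2^2.485 = 5.5983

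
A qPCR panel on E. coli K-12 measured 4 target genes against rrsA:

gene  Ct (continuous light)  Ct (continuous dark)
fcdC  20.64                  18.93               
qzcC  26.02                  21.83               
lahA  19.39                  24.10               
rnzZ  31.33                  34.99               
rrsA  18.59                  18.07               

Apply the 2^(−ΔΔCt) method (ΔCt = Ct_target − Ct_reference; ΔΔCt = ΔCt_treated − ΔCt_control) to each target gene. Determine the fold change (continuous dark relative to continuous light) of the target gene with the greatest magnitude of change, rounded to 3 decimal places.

fcdC: ΔΔCt = (18.93−18.07) − (20.64−18.59) = 0.86 − 2.05 = -1.19; fold change = 2^1.19 = 2.282
qzcC: ΔΔCt = (21.83−18.07) − (26.02−18.59) = 3.76 − 7.43 = -3.67; fold change = 2^3.67 = 12.729
lahA: ΔΔCt = (24.10−18.07) − (19.39−18.59) = 6.03 − 0.80 = 5.23; fold change = 2^-5.23 = 0.027
rnzZ: ΔΔCt = (34.99−18.07) − (31.33−18.59) = 16.92 − 12.74 = 4.18; fold change = 2^-4.18 = 0.055
lahA has the largest |ΔΔCt| = 5.23.

0.027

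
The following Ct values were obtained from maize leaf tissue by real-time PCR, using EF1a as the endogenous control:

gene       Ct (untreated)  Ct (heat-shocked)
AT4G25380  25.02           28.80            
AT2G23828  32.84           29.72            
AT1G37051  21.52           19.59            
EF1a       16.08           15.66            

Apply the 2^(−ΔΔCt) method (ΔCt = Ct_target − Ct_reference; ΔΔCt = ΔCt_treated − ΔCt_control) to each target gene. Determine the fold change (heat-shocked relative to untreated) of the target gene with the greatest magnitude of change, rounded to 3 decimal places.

AT4G25380: ΔΔCt = (28.80−15.66) − (25.02−16.08) = 13.14 − 8.94 = 4.20; fold change = 2^-4.20 = 0.054
AT2G23828: ΔΔCt = (29.72−15.66) − (32.84−16.08) = 14.06 − 16.76 = -2.70; fold change = 2^2.70 = 6.498
AT1G37051: ΔΔCt = (19.59−15.66) − (21.52−16.08) = 3.93 − 5.44 = -1.51; fold change = 2^1.51 = 2.848
AT4G25380 has the largest |ΔΔCt| = 4.20.

0.054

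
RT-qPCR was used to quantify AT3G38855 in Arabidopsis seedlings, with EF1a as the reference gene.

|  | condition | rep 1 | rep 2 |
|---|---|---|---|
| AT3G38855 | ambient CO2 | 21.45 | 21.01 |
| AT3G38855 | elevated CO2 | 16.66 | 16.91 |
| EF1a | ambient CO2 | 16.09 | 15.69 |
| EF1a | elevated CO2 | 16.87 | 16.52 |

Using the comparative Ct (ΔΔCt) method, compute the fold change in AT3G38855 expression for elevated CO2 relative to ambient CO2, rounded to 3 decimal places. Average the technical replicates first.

38.055

Mean Ct: AT3G38855 ambient CO2 21.230; AT3G38855 elevated CO2 16.785; EF1a ambient CO2 15.890; EF1a elevated CO2 16.695
ΔCt(ambient CO2) = 21.230 − 15.890 = 5.340
ΔCt(elevated CO2) = 16.785 − 16.695 = 0.090
ΔΔCt = 0.090 − 5.340 = -5.250
Fold change = 2^(−(-5.250)) = 2^5.250 = 38.0546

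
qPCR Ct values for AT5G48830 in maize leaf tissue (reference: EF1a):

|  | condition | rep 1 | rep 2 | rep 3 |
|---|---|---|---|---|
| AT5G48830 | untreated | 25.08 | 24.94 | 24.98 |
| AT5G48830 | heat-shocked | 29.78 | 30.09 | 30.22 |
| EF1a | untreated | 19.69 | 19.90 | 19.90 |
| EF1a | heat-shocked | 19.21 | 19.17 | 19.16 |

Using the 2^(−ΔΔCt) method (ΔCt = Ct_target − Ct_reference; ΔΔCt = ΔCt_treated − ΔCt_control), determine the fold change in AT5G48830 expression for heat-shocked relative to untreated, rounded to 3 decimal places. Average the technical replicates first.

0.020

Mean Ct: AT5G48830 untreated 25.000; AT5G48830 heat-shocked 30.030; EF1a untreated 19.830; EF1a heat-shocked 19.180
ΔCt(untreated) = 25.000 − 19.830 = 5.170
ΔCt(heat-shocked) = 30.030 − 19.180 = 10.850
ΔΔCt = 10.850 − 5.170 = 5.680
Fold change = 2^(−5.680) = 0.0195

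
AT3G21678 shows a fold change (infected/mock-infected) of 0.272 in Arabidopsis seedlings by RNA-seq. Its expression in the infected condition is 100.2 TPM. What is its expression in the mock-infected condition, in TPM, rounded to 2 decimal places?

368.38

mock-infected expression = 100.2 / 0.272 = 368.38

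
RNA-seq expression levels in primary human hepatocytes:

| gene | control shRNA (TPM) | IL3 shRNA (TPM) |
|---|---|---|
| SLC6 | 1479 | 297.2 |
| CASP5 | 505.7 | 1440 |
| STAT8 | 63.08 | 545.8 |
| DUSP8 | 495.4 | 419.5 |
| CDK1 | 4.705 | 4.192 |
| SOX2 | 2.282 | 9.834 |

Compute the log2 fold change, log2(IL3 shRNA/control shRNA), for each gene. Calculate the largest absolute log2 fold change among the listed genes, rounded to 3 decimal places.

log2(297.2/1479) = -2.315  (SLC6)
log2(1440/505.7) = 1.510  (CASP5)
log2(545.8/63.08) = 3.113  (STAT8)
log2(419.5/495.4) = -0.240  (DUSP8)
log2(4.192/4.705) = -0.167  (CDK1)
log2(9.834/2.282) = 2.107  (SOX2)
The largest magnitude belongs to STAT8.

3.113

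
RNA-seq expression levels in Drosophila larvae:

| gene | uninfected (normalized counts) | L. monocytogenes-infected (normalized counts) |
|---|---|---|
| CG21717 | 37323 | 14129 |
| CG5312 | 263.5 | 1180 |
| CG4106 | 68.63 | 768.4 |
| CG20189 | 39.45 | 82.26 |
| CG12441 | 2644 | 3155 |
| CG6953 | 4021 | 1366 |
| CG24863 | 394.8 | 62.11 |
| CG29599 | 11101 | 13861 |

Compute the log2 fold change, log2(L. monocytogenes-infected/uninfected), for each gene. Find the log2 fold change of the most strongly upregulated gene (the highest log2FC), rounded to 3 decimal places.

3.485

log2(14129/37323) = -1.401  (CG21717)
log2(1180/263.5) = 2.163  (CG5312)
log2(768.4/68.63) = 3.485  (CG4106)
log2(82.26/39.45) = 1.060  (CG20189)
log2(3155/2644) = 0.255  (CG12441)
log2(1366/4021) = -1.558  (CG6953)
log2(62.11/394.8) = -2.668  (CG24863)
log2(13861/11101) = 0.320  (CG29599)
CG4106 is most strongly upregulated.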